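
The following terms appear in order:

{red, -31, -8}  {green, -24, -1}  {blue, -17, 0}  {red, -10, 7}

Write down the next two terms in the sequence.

{green, -3, 8}, {blue, 4, 15}

Colour: repeats red → green → blue, so red, green, blue, red → green → blue.
Second component goes -31, -24, -17, -10 → -3 → 4 (+7 each step).
Third component: alternating steps +7, +1, +7, +1, …; -8, -1, 0, 7 → 8 → 15.
Putting the parts together: {green, -3, 8} and then {blue, 4, 15}.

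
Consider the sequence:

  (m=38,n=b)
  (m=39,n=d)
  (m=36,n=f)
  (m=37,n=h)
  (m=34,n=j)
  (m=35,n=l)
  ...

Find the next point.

For the m, alternating steps +1, −3, +1, −3, …: 38, 39, 36, 37, 34, 35 → 32.
N goes b, d, f, h, j, l → n (letters move forward 2 places in the alphabet).
Combining the parts gives (m=32,n=n).

(m=32,n=n)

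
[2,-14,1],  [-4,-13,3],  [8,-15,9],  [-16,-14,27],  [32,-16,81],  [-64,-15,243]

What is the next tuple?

First component: 2, -4, 8, -16, 32, -64 → 128 (×(-2) each step).
Second component goes -14, -13, -15, -14, -16, -15 → -17 (alternating steps +1, −2, +1, −2, …).
Third component: ×3 each step; 1, 3, 9, 27, 81, 243 → 729.
Putting it together: [128,-17,729].

[128,-17,729]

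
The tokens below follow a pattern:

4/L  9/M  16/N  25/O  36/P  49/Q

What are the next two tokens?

First component goes 4, 9, 16, 25, 36, 49 → 64 → 81 (perfect squares: 2², 3², 4², …).
Letter — letters move forward 1 place in the alphabet: L, M, N, O, P, Q → R → S.
So the next two tokens are 64/R and 81/S.

64/R then 81/S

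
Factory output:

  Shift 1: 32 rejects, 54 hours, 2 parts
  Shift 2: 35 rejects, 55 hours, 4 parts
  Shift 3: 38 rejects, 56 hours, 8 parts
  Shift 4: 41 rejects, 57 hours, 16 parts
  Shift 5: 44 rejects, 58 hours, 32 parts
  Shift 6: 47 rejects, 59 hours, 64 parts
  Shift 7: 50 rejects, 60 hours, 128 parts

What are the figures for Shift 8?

Rejects: 32, 35, 38, 41, 44, 47, 50 → 53 (+3 each step).
For the hours, +1 each step: 54, 55, 56, 57, 58, 59, 60 → 61.
Parts goes 2, 4, 8, 16, 32, 64, 128 → 256 (×2 each step).
So the next line is 53 rejects, 61 hours, 256 parts.

53 rejects, 61 hours, 256 parts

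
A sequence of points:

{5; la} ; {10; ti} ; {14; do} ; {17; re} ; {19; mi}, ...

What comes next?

First component — differences are 5, 4, 3, … (decreasing by 1 each time): 5, 10, 14, 17, 19 → 20.
For the note, runs through the solfège scale do→ti: la, ti, do, re, mi → fa.
Combining the parts gives {20; fa}.

{20; fa}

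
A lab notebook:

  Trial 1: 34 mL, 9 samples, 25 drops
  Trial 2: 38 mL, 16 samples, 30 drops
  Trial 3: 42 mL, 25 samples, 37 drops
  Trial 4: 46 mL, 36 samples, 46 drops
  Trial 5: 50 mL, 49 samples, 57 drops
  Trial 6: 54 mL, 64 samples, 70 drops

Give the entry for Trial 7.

ML: +4 each step; 34, 38, 42, 46, 50, 54 → 58.
Samples: 9, 16, 25, 36, 49, 64 → 81 (perfect squares: 3², 4², 5², …).
Drops — differences are 5, 7, 9, … (increasing by 2 each time): 25, 30, 37, 46, 57, 70 → 85.
So the next line is 58 mL, 81 samples, 85 drops.

58 mL, 81 samples, 85 drops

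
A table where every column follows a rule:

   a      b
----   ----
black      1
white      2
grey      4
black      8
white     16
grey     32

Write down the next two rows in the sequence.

black  64; white  128

Column a: black, white, grey, black, white, grey → black → white (repeats black → white → grey).
Column b goes 1, 2, 4, 8, 16, 32 → 64 → 128 (×2 each step).
So the next two rows are black  64 and white  128.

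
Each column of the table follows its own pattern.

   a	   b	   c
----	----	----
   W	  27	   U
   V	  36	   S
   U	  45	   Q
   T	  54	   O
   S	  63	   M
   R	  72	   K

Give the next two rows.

Column a: letters move back 1 place in the alphabet, so W, V, U, T, S, R → Q → P.
Column b — +9 each step: 27, 36, 45, 54, 63, 72 → 81 → 90.
Column c: U, S, Q, O, M, K → I → G (letters move back 2 places in the alphabet).
So the next two rows are Q  81  I and P  90  G.

Q  81  I; P  90  G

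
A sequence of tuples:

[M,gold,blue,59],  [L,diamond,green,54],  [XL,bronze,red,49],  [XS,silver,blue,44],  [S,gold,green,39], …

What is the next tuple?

[M,diamond,red,34]

Size: runs through clothing sizes XS→XL, so M, L, XL, XS, S → M.
Rank — repeats gold → diamond → bronze → silver: gold, diamond, bronze, silver, gold → diamond.
Colour goes blue, green, red, blue, green → red (repeats blue → green → red).
Fourth part: 59, 54, 49, 44, 39 → 34 (−5 each step).
Combining the parts gives [M,diamond,red,34].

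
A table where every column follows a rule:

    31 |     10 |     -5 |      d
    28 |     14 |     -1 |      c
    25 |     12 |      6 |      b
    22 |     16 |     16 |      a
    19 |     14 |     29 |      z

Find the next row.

First component goes 31, 28, 25, 22, 19 → 16 (−3 each step).
Second component — alternating steps +4, −2, +4, −2, …: 10, 14, 12, 16, 14 → 18.
Third component: differences are 4, 7, 10, … (increasing by 3 each time), so -5, -1, 6, 16, 29 → 45.
Letter — letters move back 1 place in the alphabet, wrapping A→Z: d, c, b, a, z → y.
Combining the parts gives 16  18  45  y.

16  18  45  y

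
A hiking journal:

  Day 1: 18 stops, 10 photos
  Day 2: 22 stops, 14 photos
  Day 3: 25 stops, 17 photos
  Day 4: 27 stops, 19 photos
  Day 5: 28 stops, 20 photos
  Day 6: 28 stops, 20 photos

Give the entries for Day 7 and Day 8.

Stops: differences are 4, 3, 2, … (decreasing by 1 each time), so 18, 22, 25, 27, 28, 28 → 27 → 25.
Photos goes 10, 14, 17, 19, 20, 20 → 19 → 17 (always 8 less than the stops).
Putting the parts together: 27 stops, 19 photos and then 25 stops, 17 photos.

27 stops, 19 photos; 25 stops, 17 photos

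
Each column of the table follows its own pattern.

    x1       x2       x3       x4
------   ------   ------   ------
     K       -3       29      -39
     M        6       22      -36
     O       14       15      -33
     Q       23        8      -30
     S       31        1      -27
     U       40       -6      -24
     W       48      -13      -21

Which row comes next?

Y  57  -20  -18

Column x1: letters move forward 2 places in the alphabet, so K, M, O, Q, S, U, W → Y.
Column x2: alternating steps +9, +8, +9, +8, …; -3, 6, 14, 23, 31, 40, 48 → 57.
Column x3 — −7 each step: 29, 22, 15, 8, 1, -6, -13 → -20.
Column x4: +3 each step, so -39, -36, -33, -30, -27, -24, -21 → -18.
Combining the parts gives Y  57  -20  -18.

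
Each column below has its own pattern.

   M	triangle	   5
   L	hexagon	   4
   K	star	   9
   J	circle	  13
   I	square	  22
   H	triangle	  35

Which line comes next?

G  hexagon  57

Letter: letters move back 1 place in the alphabet, so M, L, K, J, I, H → G.
Shape: repeats triangle → hexagon → star → circle → square, so triangle, hexagon, star, circle, square, triangle → hexagon.
Third component: each term is the sum of the two before it, so 5, 4, 9, 13, 22, 35 → 57.
Putting it together: G  hexagon  57.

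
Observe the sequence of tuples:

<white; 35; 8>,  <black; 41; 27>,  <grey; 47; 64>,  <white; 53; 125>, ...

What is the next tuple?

<black; 59; 216>

Shade: white, black, grey, white → black (repeats white → black → grey).
Second slot — +6 each step: 35, 41, 47, 53 → 59.
Third slot: perfect cubes: 2³, 3³, 4³, …; 8, 27, 64, 125 → 216.
Combining the parts gives <black; 59; 216>.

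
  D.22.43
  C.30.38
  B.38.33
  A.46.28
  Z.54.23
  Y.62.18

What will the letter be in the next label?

X

Letter: D, C, B, A, Z, Y → X (letters move back 1 place in the alphabet, wrapping A→Z).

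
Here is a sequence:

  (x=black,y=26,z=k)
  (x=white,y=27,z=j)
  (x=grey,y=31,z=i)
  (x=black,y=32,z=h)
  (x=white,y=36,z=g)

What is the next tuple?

(x=grey,y=37,z=f)

X: repeats black → white → grey, so black, white, grey, black, white → grey.
Y — alternating steps +1, +4, +1, +4, …: 26, 27, 31, 32, 36 → 37.
Z: letters move back 1 place in the alphabet, so k, j, i, h, g → f.
Putting it together: (x=grey,y=37,z=f).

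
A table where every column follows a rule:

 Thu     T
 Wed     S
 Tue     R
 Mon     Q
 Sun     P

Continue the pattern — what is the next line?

Sat  O

Day: runs backward through the weekdays Mon→Sun, so Thu, Wed, Tue, Mon, Sun → Sat.
Letter — letters move back 1 place in the alphabet: T, S, R, Q, P → O.
Combining the parts gives Sat  O.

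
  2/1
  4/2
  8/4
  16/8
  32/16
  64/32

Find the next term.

128/64

First coordinate — ×2 each step: 2, 4, 8, 16, 32, 64 → 128.
Second coordinate: always the previous value of the first coordinate; 1, 2, 4, 8, 16, 32 → 64.
Putting it together: 128/64.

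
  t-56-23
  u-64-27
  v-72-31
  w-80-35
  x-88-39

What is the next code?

y-96-43

Letter: letters move forward 1 place in the alphabet; t, u, v, w, x → y.
Second component: +8 each step; 56, 64, 72, 80, 88 → 96.
For the third component, +4 each step: 23, 27, 31, 35, 39 → 43.
Combining the parts gives y-96-43.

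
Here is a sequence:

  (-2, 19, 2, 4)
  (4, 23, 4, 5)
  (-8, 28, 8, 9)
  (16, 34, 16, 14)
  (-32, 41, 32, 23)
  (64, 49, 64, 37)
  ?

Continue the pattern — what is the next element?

(-128, 58, 128, 60)

First value: -2, 4, -8, 16, -32, 64 → -128 (×(-2) each step).
Second value: differences are 4, 5, 6, … (increasing by 1 each time); 19, 23, 28, 34, 41, 49 → 58.
Third value: ×2 each step, so 2, 4, 8, 16, 32, 64 → 128.
Fourth value — each term is the sum of the two before it: 4, 5, 9, 14, 23, 37 → 60.
Combining the parts gives (-128, 58, 128, 60).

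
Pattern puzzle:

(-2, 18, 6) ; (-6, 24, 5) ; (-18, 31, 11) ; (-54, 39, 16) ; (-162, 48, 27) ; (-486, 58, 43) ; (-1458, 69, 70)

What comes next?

(-4374, 81, 113)

First part: ×3 each step; -2, -6, -18, -54, -162, -486, -1458 → -4374.
Second part: differences are 6, 7, 8, … (increasing by 1 each time); 18, 24, 31, 39, 48, 58, 69 → 81.
Third part: each term is the sum of the two before it, so 6, 5, 11, 16, 27, 43, 70 → 113.
So the next tuple is (-4374, 81, 113).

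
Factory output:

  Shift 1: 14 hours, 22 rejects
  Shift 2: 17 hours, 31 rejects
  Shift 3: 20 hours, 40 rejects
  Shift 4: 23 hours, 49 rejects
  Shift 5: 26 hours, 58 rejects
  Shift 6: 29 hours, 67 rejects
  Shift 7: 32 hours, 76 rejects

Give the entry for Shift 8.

Hours: +3 each step, so 14, 17, 20, 23, 26, 29, 32 → 35.
Rejects — +9 each step: 22, 31, 40, 49, 58, 67, 76 → 85.
Putting it together: 35 hours, 85 rejects.

35 hours, 85 rejects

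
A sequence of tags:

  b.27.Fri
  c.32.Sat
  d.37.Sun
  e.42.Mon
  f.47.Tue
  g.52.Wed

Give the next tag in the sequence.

h.57.Thu

Letter goes b, c, d, e, f, g → h (letters move forward 1 place in the alphabet).
Second component: +5 each step, so 27, 32, 37, 42, 47, 52 → 57.
Day: runs through the weekdays Mon→Sun, so Fri, Sat, Sun, Mon, Tue, Wed → Thu.
Putting it together: h.57.Thu.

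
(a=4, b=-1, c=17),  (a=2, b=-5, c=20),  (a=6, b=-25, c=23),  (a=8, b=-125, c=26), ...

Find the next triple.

(a=14, b=-625, c=29)

A: each term is the sum of the two before it; 4, 2, 6, 8 → 14.
B: -1, -5, -25, -125 → -625 (×5 each step).
C: +3 each step, so 17, 20, 23, 26 → 29.
Putting it together: (a=14, b=-625, c=29).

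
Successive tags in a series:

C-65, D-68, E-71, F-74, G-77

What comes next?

Letter — letters move forward 1 place in the alphabet: C, D, E, F, G → H.
For the second component, +3 each step: 65, 68, 71, 74, 77 → 80.
Putting it together: H-80.

H-80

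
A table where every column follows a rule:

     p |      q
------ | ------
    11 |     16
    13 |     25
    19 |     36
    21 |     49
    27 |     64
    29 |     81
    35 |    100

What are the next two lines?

37  121; 43  144

Column p — alternating steps +2, +6, +2, +6, …: 11, 13, 19, 21, 27, 29, 35 → 37 → 43.
For the column q, perfect squares: 4², 5², 6², …: 16, 25, 36, 49, 64, 81, 100 → 121 → 144.
Putting the parts together: 37  121 and then 43  144.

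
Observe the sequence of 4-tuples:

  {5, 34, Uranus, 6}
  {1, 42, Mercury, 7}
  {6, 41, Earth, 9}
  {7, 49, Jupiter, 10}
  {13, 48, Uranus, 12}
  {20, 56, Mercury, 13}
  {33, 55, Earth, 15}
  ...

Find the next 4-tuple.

First component: each term is the sum of the two before it; 5, 1, 6, 7, 13, 20, 33 → 53.
Second component — alternating steps +8, −1, +8, −1, …: 34, 42, 41, 49, 48, 56, 55 → 63.
Planet: repeats Uranus → Mercury → Earth → Jupiter; Uranus, Mercury, Earth, Jupiter, Uranus, Mercury, Earth → Jupiter.
Fourth component — alternating steps +1, +2, +1, +2, …: 6, 7, 9, 10, 12, 13, 15 → 16.
Putting it together: {53, 63, Jupiter, 16}.

{53, 63, Jupiter, 16}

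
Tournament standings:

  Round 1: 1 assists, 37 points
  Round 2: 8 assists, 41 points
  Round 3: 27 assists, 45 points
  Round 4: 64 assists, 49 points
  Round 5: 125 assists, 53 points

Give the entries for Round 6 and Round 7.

216 assists, 57 points; 343 assists, 61 points

Assists — perfect cubes: 1³, 2³, 3³, …: 1, 8, 27, 64, 125 → 216 → 343.
Points: 37, 41, 45, 49, 53 → 57 → 61 (+4 each step).
So the next two records are 216 assists, 57 points and 343 assists, 61 points.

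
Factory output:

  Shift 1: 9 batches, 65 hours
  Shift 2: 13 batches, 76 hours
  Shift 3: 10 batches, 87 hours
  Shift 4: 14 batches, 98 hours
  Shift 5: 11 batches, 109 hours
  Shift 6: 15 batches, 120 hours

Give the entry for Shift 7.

12 batches, 131 hours

Batches goes 9, 13, 10, 14, 11, 15 → 12 (alternating steps +4, −3, +4, −3, …).
Hours: 65, 76, 87, 98, 109, 120 → 131 (+11 each step).
So the next record is 12 batches, 131 hours.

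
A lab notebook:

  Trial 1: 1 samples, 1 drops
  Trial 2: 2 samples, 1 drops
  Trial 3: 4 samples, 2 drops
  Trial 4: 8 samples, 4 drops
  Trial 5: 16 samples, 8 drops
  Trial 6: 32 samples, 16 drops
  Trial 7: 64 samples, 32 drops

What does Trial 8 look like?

128 samples, 64 drops

Samples: ×2 each step; 1, 2, 4, 8, 16, 32, 64 → 128.
Drops goes 1, 1, 2, 4, 8, 16, 32 → 64 (always the previous value of the samples).
Combining the parts gives 128 samples, 64 drops.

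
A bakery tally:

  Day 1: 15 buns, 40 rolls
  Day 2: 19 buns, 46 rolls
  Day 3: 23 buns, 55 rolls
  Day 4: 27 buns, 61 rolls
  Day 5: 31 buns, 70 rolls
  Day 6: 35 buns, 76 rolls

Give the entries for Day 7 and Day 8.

39 buns, 85 rolls; 43 buns, 91 rolls

Buns — +4 each step: 15, 19, 23, 27, 31, 35 → 39 → 43.
Rolls goes 40, 46, 55, 61, 70, 76 → 85 → 91 (alternating steps +6, +9, +6, +9, …).
Putting the parts together: 39 buns, 85 rolls and then 43 buns, 91 rolls.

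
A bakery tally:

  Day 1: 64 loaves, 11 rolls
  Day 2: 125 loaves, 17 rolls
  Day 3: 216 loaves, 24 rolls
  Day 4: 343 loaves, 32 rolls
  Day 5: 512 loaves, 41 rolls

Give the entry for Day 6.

729 loaves, 51 rolls

Loaves: perfect cubes: 4³, 5³, 6³, …, so 64, 125, 216, 343, 512 → 729.
For the rolls, differences are 6, 7, 8, … (increasing by 1 each time): 11, 17, 24, 32, 41 → 51.
Putting it together: 729 loaves, 51 rolls.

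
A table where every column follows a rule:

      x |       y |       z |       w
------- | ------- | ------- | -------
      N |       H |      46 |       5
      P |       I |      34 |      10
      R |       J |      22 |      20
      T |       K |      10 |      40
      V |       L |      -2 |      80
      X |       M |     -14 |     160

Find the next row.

Column x: letters move forward 2 places in the alphabet, so N, P, R, T, V, X → Z.
Column y goes H, I, J, K, L, M → N (letters move forward 1 place in the alphabet).
Column z goes 46, 34, 22, 10, -2, -14 → -26 (−12 each step).
For the column w, ×2 each step: 5, 10, 20, 40, 80, 160 → 320.
Combining the parts gives Z  N  -26  320.

Z  N  -26  320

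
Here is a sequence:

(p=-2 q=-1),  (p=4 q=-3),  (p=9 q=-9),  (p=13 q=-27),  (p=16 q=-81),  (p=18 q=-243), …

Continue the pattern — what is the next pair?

(p=19 q=-729)

P: -2, 4, 9, 13, 16, 18 → 19 (differences are 6, 5, 4, … (decreasing by 1 each time)).
For the q, ×3 each step: -1, -3, -9, -27, -81, -243 → -729.
Putting it together: (p=19 q=-729).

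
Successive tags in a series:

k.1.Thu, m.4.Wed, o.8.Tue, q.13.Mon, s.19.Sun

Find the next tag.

u.26.Sat

Letter goes k, m, o, q, s → u (letters move forward 2 places in the alphabet).
Second component: 1, 4, 8, 13, 19 → 26 (differences are 3, 4, 5, … (increasing by 1 each time)).
Day goes Thu, Wed, Tue, Mon, Sun → Sat (runs backward through the weekdays Mon→Sun).
Putting it together: u.26.Sat.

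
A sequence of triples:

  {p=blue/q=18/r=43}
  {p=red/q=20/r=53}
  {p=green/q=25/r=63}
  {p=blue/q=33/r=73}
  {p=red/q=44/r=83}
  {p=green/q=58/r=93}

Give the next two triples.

P goes blue, red, green, blue, red, green → blue → red (repeats blue → red → green).
Q — differences are 2, 5, 8, … (increasing by 3 each time): 18, 20, 25, 33, 44, 58 → 75 → 95.
R goes 43, 53, 63, 73, 83, 93 → 103 → 113 (+10 each step).
Putting the parts together: {p=blue/q=75/r=103} and then {p=red/q=95/r=113}.

{p=blue/q=75/r=103}, {p=red/q=95/r=113}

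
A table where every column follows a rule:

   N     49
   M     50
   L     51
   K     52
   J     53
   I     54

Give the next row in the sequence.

H  55

Letter: letters move back 1 place in the alphabet; N, M, L, K, J, I → H.
Second component: +1 each step; 49, 50, 51, 52, 53, 54 → 55.
Putting it together: H  55.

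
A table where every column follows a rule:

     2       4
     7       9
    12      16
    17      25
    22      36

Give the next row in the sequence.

27  49

First component: +5 each step, so 2, 7, 12, 17, 22 → 27.
Second component — perfect squares: 2², 3², 4², …: 4, 9, 16, 25, 36 → 49.
So the next row is 27  49.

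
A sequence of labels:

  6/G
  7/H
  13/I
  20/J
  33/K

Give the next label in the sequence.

For the first component, each term is the sum of the two before it: 6, 7, 13, 20, 33 → 53.
Letter: G, H, I, J, K → L (letters move forward 1 place in the alphabet).
Putting it together: 53/L.

53/L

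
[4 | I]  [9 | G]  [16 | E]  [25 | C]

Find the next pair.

[36 | A]

For the first part, perfect squares: 2², 3², 4², …: 4, 9, 16, 25 → 36.
Letter — letters move back 2 places in the alphabet: I, G, E, C → A.
Putting it together: [36 | A].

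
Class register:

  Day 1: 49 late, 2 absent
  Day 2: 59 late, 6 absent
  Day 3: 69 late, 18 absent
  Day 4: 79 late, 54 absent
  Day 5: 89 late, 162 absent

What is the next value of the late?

Late: +10 each step; 49, 59, 69, 79, 89 → 99.

99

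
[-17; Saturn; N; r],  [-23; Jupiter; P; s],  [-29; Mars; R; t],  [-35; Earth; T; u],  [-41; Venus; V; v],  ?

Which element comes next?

[-47; Mercury; X; w]

For the first value, −6 each step: -17, -23, -29, -35, -41 → -47.
Planet goes Saturn, Jupiter, Mars, Earth, Venus → Mercury (runs backward through the planets Mercury→Neptune).
First letter goes N, P, R, T, V → X (letters move forward 2 places in the alphabet).
Second letter: r, s, t, u, v → w (letters move forward 1 place in the alphabet).
So the next element is [-47; Mercury; X; w].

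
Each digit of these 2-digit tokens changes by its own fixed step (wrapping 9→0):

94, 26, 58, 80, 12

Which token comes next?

44

First digit: 9, 2, 5, 8, 1 → 4 (+3 each step, mod 10).
Second digit: +2 each step, mod 10, so 4, 6, 8, 0, 2 → 4.
Combining the parts gives 44.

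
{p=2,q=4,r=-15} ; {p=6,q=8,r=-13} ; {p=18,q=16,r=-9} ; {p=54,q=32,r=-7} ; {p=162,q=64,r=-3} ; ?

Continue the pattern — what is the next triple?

P — ×3 each step: 2, 6, 18, 54, 162 → 486.
Q — ×2 each step: 4, 8, 16, 32, 64 → 128.
R: -15, -13, -9, -7, -3 → -1 (alternating steps +2, +4, +2, +4, …).
Combining the parts gives {p=486,q=128,r=-1}.

{p=486,q=128,r=-1}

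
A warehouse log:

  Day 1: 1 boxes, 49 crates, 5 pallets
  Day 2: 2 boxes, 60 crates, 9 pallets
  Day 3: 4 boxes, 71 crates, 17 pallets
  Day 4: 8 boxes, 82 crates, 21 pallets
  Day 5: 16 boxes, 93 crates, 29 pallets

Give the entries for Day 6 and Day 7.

32 boxes, 104 crates, 33 pallets; 64 boxes, 115 crates, 41 pallets

Boxes: ×2 each step; 1, 2, 4, 8, 16 → 32 → 64.
Crates: +11 each step, so 49, 60, 71, 82, 93 → 104 → 115.
Pallets: 5, 9, 17, 21, 29 → 33 → 41 (alternating steps +4, +8, +4, +8, …).
So the next two records are 32 boxes, 104 crates, 33 pallets and 64 boxes, 115 crates, 41 pallets.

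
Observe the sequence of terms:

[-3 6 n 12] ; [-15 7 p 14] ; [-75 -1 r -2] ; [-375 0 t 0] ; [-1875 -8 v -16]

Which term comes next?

First part: ×5 each step, so -3, -15, -75, -375, -1875 → -9375.
For the second part, alternating steps +1, −8, +1, −8, …: 6, 7, -1, 0, -8 → -7.
Letter goes n, p, r, t, v → x (letters move forward 2 places in the alphabet).
Fourth part goes 12, 14, -2, 0, -16 → -14 (always 2 × the second part).
So the next term is [-9375 -7 x -14].

[-9375 -7 x -14]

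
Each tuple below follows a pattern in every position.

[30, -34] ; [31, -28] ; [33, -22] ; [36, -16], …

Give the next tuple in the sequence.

[40, -10]

For the first component, differences are 1, 2, 3, … (increasing by 1 each time): 30, 31, 33, 36 → 40.
Second component — +6 each step: -34, -28, -22, -16 → -10.
Putting it together: [40, -10].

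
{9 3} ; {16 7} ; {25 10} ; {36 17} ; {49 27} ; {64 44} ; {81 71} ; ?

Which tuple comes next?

{100 115}

First entry: perfect squares: 3², 4², 5², …, so 9, 16, 25, 36, 49, 64, 81 → 100.
Second entry: each term is the sum of the two before it, so 3, 7, 10, 17, 27, 44, 71 → 115.
Putting it together: {100 115}.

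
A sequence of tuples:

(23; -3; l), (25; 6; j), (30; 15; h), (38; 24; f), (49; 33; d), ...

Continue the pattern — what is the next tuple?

First component: 23, 25, 30, 38, 49 → 63 (differences are 2, 5, 8, … (increasing by 3 each time)).
Second component: -3, 6, 15, 24, 33 → 42 (+9 each step).
For the letter, letters move back 2 places in the alphabet: l, j, h, f, d → b.
Combining the parts gives (63; 42; b).

(63; 42; b)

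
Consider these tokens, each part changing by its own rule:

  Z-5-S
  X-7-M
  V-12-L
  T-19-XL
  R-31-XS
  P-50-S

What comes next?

N-81-M

Letter: letters move back 2 places in the alphabet, so Z, X, V, T, R, P → N.
Second component: each term is the sum of the two before it; 5, 7, 12, 19, 31, 50 → 81.
Size — repeats S → M → L → XL → XS: S, M, L, XL, XS, S → M.
Putting it together: N-81-M.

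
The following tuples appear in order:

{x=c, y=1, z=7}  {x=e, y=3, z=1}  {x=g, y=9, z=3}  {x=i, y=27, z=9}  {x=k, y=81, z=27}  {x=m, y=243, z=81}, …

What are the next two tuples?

X — letters move forward 2 places in the alphabet: c, e, g, i, k, m → o → q.
Y: ×3 each step; 1, 3, 9, 27, 81, 243 → 729 → 2187.
Z: 7, 1, 3, 9, 27, 81 → 243 → 729 (always the previous value of the y).
Putting the parts together: {x=o, y=729, z=243} and then {x=q, y=2187, z=729}.

{x=o, y=729, z=243}, {x=q, y=2187, z=729}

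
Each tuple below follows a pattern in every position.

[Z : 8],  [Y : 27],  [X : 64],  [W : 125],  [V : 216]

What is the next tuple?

[U : 343]

For the letter, letters move back 1 place in the alphabet: Z, Y, X, W, V → U.
Second part goes 8, 27, 64, 125, 216 → 343 (perfect cubes: 2³, 3³, 4³, …).
Combining the parts gives [U : 343].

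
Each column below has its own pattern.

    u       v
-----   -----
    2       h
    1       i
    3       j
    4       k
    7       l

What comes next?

Column u — each term is the sum of the two before it: 2, 1, 3, 4, 7 → 11.
For the column v, letters move forward 1 place in the alphabet: h, i, j, k, l → m.
Combining the parts gives 11  m.

11  m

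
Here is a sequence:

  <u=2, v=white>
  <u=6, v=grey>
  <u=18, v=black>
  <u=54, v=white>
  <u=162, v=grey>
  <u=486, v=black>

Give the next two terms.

<u=1458, v=white>, <u=4374, v=grey>

For the u, ×3 each step: 2, 6, 18, 54, 162, 486 → 1458 → 4374.
V — repeats white → grey → black: white, grey, black, white, grey, black → white → grey.
So the next two terms are <u=1458, v=white> and <u=4374, v=grey>.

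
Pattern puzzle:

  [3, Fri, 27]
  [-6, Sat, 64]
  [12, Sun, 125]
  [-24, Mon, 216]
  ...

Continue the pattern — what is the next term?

[48, Tue, 343]

For the first slot, ×(-2) each step: 3, -6, 12, -24 → 48.
For the day, runs through the weekdays Mon→Sun: Fri, Sat, Sun, Mon → Tue.
Third slot: perfect cubes: 3³, 4³, 5³, …; 27, 64, 125, 216 → 343.
Putting it together: [48, Tue, 343].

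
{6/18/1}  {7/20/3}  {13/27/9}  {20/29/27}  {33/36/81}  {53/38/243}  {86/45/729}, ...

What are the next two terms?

First coordinate: each term is the sum of the two before it, so 6, 7, 13, 20, 33, 53, 86 → 139 → 225.
Second coordinate: alternating steps +2, +7, +2, +7, …; 18, 20, 27, 29, 36, 38, 45 → 47 → 54.
Third coordinate — ×3 each step: 1, 3, 9, 27, 81, 243, 729 → 2187 → 6561.
Putting the parts together: {139/47/2187} and then {225/54/6561}.

{139/47/2187}, {225/54/6561}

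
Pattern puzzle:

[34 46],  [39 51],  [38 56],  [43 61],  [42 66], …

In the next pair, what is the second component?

71

Second component goes 46, 51, 56, 61, 66 → 71 (+5 each step).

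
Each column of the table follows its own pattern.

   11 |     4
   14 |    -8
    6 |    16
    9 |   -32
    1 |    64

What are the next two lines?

4  -128; -4  256

For the first component, alternating steps +3, −8, +3, −8, …: 11, 14, 6, 9, 1 → 4 → -4.
Second component — ×(-2) each step: 4, -8, 16, -32, 64 → -128 → 256.
Putting the parts together: 4  -128 and then -4  256.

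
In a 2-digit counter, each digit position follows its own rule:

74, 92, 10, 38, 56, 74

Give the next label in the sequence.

First digit — +2 each step, mod 10: 7, 9, 1, 3, 5, 7 → 9.
Second digit — −2 each step, mod 10: 4, 2, 0, 8, 6, 4 → 2.
Putting it together: 92.

92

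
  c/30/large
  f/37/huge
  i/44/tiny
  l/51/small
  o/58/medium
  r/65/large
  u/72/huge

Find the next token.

Letter: letters move forward 3 places in the alphabet, so c, f, i, l, o, r, u → x.
Second component goes 30, 37, 44, 51, 58, 65, 72 → 79 (+7 each step).
Size: large, huge, tiny, small, medium, large, huge → tiny (repeats large → huge → tiny → small → medium).
Putting it together: x/79/tiny.

x/79/tiny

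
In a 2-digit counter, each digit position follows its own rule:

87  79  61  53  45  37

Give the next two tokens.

29, 11

First digit: −1 each step, mod 10; 8, 7, 6, 5, 4, 3 → 2 → 1.
Second digit: +2 each step, mod 10, so 7, 9, 1, 3, 5, 7 → 9 → 1.
So the next two tokens are 29 and 11.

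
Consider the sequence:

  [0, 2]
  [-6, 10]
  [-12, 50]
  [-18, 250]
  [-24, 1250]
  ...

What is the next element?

First coordinate goes 0, -6, -12, -18, -24 → -30 (−6 each step).
Second coordinate: ×5 each step; 2, 10, 50, 250, 1250 → 6250.
So the next element is [-30, 6250].

[-30, 6250]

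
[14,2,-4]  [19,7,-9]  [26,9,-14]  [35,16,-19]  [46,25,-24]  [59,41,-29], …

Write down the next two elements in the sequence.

[74,66,-34], [91,107,-39]

First coordinate: differences are 5, 7, 9, … (increasing by 2 each time), so 14, 19, 26, 35, 46, 59 → 74 → 91.
Second coordinate: 2, 7, 9, 16, 25, 41 → 66 → 107 (each term is the sum of the two before it).
Third coordinate: -4, -9, -14, -19, -24, -29 → -34 → -39 (−5 each step).
Putting the parts together: [74,66,-34] and then [91,107,-39].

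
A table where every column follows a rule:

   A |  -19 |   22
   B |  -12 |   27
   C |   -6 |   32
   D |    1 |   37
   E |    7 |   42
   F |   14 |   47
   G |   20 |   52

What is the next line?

Letter goes A, B, C, D, E, F, G → H (letters move forward 1 place in the alphabet).
Second component — alternating steps +7, +6, +7, +6, …: -19, -12, -6, 1, 7, 14, 20 → 27.
Third component: +5 each step, so 22, 27, 32, 37, 42, 47, 52 → 57.
So the next line is H  27  57.

H  27  57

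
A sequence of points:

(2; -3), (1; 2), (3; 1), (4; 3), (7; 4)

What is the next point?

(11; 7)

For the first entry, each term is the sum of the two before it: 2, 1, 3, 4, 7 → 11.
Second entry — always the previous value of the first entry: -3, 2, 1, 3, 4 → 7.
Putting it together: (11; 7).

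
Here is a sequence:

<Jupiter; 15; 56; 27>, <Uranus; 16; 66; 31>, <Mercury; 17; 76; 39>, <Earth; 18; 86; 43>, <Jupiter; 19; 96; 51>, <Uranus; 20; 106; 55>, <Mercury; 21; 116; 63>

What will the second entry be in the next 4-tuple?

22

Planet — repeats Jupiter → Uranus → Mercury → Earth: Jupiter, Uranus, Mercury, Earth, Jupiter, Uranus, Mercury → Earth.
Second entry: +1 each step, so 15, 16, 17, 18, 19, 20, 21 → 22.
Third entry: +10 each step; 56, 66, 76, 86, 96, 106, 116 → 126.
Fourth entry: alternating steps +4, +8, +4, +8, …; 27, 31, 39, 43, 51, 55, 63 → 67.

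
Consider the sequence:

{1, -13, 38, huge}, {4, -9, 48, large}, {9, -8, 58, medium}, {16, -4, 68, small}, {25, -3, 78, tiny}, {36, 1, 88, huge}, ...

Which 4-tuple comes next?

First entry: 1, 4, 9, 16, 25, 36 → 49 (perfect squares: 1², 2², 3², …).
Second entry: alternating steps +4, +1, +4, +1, …; -13, -9, -8, -4, -3, 1 → 2.
Third entry: +10 each step, so 38, 48, 58, 68, 78, 88 → 98.
Size goes huge, large, medium, small, tiny, huge → large (repeats huge → large → medium → small → tiny).
Putting it together: {49, 2, 98, large}.

{49, 2, 98, large}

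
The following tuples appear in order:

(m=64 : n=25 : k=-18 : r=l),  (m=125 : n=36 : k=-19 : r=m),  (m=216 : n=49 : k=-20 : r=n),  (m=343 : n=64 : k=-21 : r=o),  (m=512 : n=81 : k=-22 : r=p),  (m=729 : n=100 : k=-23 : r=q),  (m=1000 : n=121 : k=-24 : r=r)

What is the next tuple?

M: perfect cubes: 4³, 5³, 6³, …; 64, 125, 216, 343, 512, 729, 1000 → 1331.
N — perfect squares: 5², 6², 7², …: 25, 36, 49, 64, 81, 100, 121 → 144.
K — −1 each step: -18, -19, -20, -21, -22, -23, -24 → -25.
R: l, m, n, o, p, q, r → s (letters move forward 1 place in the alphabet).
Combining the parts gives (m=1331 : n=144 : k=-25 : r=s).

(m=1331 : n=144 : k=-25 : r=s)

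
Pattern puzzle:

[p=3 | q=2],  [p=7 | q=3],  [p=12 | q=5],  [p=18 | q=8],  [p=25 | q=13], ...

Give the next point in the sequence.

P — differences are 4, 5, 6, … (increasing by 1 each time): 3, 7, 12, 18, 25 → 33.
Q goes 2, 3, 5, 8, 13 → 21 (each term is the sum of the two before it).
Putting it together: [p=33 | q=21].

[p=33 | q=21]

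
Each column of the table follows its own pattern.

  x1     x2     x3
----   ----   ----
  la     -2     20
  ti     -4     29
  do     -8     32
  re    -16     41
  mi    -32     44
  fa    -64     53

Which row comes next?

sol  -128  56

For the column x1, runs through the solfège scale do→ti: la, ti, do, re, mi, fa → sol.
Column x2 goes -2, -4, -8, -16, -32, -64 → -128 (×2 each step).
Column x3: 20, 29, 32, 41, 44, 53 → 56 (alternating steps +9, +3, +9, +3, …).
So the next row is sol  -128  56.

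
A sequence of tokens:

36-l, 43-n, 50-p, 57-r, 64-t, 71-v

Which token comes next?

78-x

First component goes 36, 43, 50, 57, 64, 71 → 78 (+7 each step).
Letter goes l, n, p, r, t, v → x (letters move forward 2 places in the alphabet).
Combining the parts gives 78-x.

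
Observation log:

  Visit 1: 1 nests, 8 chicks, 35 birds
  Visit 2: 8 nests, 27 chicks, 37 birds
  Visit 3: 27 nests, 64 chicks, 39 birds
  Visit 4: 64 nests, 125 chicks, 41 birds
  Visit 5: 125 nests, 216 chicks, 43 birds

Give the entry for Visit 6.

216 nests, 343 chicks, 45 birds

Nests — perfect cubes: 1³, 2³, 3³, …: 1, 8, 27, 64, 125 → 216.
Chicks: 8, 27, 64, 125, 216 → 343 (perfect cubes: 2³, 3³, 4³, …).
Birds goes 35, 37, 39, 41, 43 → 45 (+2 each step).
So the next row is 216 nests, 343 chicks, 45 birds.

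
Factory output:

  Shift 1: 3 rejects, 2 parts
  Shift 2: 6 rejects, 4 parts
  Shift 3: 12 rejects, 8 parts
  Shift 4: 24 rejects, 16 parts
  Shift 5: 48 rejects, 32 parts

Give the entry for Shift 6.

Rejects goes 3, 6, 12, 24, 48 → 96 (×2 each step).
Parts: ×2 each step, so 2, 4, 8, 16, 32 → 64.
Combining the parts gives 96 rejects, 64 parts.

96 rejects, 64 parts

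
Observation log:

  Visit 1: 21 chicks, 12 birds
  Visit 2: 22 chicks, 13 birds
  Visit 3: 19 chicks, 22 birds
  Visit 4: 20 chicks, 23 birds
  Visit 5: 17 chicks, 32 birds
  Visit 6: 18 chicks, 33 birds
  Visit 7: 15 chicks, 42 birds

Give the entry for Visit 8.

Chicks: alternating steps +1, −3, +1, −3, …, so 21, 22, 19, 20, 17, 18, 15 → 16.
Birds goes 12, 13, 22, 23, 32, 33, 42 → 43 (alternating steps +1, +9, +1, +9, …).
Combining the parts gives 16 chicks, 43 birds.

16 chicks, 43 birds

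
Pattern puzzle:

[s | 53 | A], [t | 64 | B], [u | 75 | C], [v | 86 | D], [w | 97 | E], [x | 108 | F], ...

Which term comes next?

[y | 119 | G]

For the first letter, letters move forward 1 place in the alphabet: s, t, u, v, w, x → y.
Second coordinate goes 53, 64, 75, 86, 97, 108 → 119 (+11 each step).
Second letter goes A, B, C, D, E, F → G (letters move forward 1 place in the alphabet).
Putting it together: [y | 119 | G].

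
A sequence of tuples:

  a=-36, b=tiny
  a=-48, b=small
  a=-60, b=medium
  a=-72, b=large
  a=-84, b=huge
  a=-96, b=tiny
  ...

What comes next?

a=-108, b=small

A: -36, -48, -60, -72, -84, -96 → -108 (−12 each step).
B: tiny, small, medium, large, huge, tiny → small (repeats tiny → small → medium → large → huge).
Putting it together: a=-108, b=small.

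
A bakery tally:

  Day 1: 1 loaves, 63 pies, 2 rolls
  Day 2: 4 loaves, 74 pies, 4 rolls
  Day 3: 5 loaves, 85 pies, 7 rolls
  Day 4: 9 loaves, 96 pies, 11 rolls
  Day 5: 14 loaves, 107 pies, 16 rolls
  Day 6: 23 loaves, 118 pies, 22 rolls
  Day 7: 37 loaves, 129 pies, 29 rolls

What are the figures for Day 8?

60 loaves, 140 pies, 37 rolls

Loaves goes 1, 4, 5, 9, 14, 23, 37 → 60 (each term is the sum of the two before it).
Pies: 63, 74, 85, 96, 107, 118, 129 → 140 (+11 each step).
Rolls: differences are 2, 3, 4, … (increasing by 1 each time), so 2, 4, 7, 11, 16, 22, 29 → 37.
Combining the parts gives 60 loaves, 140 pies, 37 rolls.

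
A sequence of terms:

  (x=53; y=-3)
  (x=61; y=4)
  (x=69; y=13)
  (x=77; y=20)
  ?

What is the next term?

X — +8 each step: 53, 61, 69, 77 → 85.
Y: -3, 4, 13, 20 → 29 (alternating steps +7, +9, +7, +9, …).
Putting it together: (x=85; y=29).

(x=85; y=29)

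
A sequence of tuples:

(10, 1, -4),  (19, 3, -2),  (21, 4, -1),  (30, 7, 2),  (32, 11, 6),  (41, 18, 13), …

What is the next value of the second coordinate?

Second coordinate: each term is the sum of the two before it, so 1, 3, 4, 7, 11, 18 → 29.

29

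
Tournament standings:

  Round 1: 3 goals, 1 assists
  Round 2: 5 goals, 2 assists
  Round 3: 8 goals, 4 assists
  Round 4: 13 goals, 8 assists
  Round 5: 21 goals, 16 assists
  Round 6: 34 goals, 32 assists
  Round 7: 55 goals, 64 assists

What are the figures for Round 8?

89 goals, 128 assists

Goals: 3, 5, 8, 13, 21, 34, 55 → 89 (each term is the sum of the two before it).
Assists: ×2 each step, so 1, 2, 4, 8, 16, 32, 64 → 128.
Combining the parts gives 89 goals, 128 assists.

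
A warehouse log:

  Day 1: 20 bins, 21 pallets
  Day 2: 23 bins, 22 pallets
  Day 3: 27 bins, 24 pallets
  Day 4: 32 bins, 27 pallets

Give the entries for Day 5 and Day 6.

38 bins, 31 pallets; 45 bins, 36 pallets

Bins — differences are 3, 4, 5, … (increasing by 1 each time): 20, 23, 27, 32 → 38 → 45.
Pallets: 21, 22, 24, 27 → 31 → 36 (differences are 1, 2, 3, … (increasing by 1 each time)).
Putting the parts together: 38 bins, 31 pallets and then 45 bins, 36 pallets.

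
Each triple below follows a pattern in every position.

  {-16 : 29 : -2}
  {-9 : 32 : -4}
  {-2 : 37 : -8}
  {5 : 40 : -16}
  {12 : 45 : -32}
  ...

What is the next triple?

{19 : 48 : -64}

For the first coordinate, +7 each step: -16, -9, -2, 5, 12 → 19.
Second coordinate — alternating steps +3, +5, +3, +5, …: 29, 32, 37, 40, 45 → 48.
Third coordinate goes -2, -4, -8, -16, -32 → -64 (×2 each step).
Putting it together: {19 : 48 : -64}.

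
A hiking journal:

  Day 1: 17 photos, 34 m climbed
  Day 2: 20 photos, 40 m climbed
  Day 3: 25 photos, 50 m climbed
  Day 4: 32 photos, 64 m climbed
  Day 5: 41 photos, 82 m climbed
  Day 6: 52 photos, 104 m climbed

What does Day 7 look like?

65 photos, 130 m climbed

Photos: differences are 3, 5, 7, … (increasing by 2 each time); 17, 20, 25, 32, 41, 52 → 65.
M climbed: always 2 × the photos; 34, 40, 50, 64, 82, 104 → 130.
Combining the parts gives 65 photos, 130 m climbed.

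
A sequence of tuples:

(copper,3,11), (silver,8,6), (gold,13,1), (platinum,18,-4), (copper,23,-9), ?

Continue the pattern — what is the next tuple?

Metal goes copper, silver, gold, platinum, copper → silver (repeats copper → silver → gold → platinum).
Second part: +5 each step, so 3, 8, 13, 18, 23 → 28.
For the third part, together with the second part always sums to 14: 11, 6, 1, -4, -9 → -14.
Combining the parts gives (silver,28,-14).

(silver,28,-14)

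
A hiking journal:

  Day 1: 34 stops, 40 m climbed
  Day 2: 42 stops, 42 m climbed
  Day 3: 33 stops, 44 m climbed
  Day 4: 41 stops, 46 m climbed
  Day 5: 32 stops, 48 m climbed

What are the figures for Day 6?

Stops: alternating steps +8, −9, +8, −9, …; 34, 42, 33, 41, 32 → 40.
M climbed: +2 each step, so 40, 42, 44, 46, 48 → 50.
So the next record is 40 stops, 50 m climbed.

40 stops, 50 m climbed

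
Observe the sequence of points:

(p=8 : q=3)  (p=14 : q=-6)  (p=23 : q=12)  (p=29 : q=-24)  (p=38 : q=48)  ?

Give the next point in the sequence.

(p=44 : q=-96)

P — alternating steps +6, +9, +6, +9, …: 8, 14, 23, 29, 38 → 44.
For the q, ×(-2) each step: 3, -6, 12, -24, 48 → -96.
Combining the parts gives (p=44 : q=-96).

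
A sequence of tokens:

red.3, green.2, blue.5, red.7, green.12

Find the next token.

Colour: red, green, blue, red, green → blue (repeats red → green → blue).
For the second component, each term is the sum of the two before it: 3, 2, 5, 7, 12 → 19.
Combining the parts gives blue.19.

blue.19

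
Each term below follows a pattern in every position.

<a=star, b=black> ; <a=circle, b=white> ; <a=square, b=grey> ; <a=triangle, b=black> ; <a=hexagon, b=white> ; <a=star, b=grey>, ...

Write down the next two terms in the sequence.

For the a, repeats star → circle → square → triangle → hexagon: star, circle, square, triangle, hexagon, star → circle → square.
B: black, white, grey, black, white, grey → black → white (repeats black → white → grey).
Putting the parts together: <a=circle, b=black> and then <a=square, b=white>.

<a=circle, b=black>, <a=square, b=white>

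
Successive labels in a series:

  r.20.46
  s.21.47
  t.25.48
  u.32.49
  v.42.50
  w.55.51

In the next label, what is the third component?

Letter: letters move forward 1 place in the alphabet, so r, s, t, u, v, w → x.
Second component goes 20, 21, 25, 32, 42, 55 → 71 (differences are 1, 4, 7, … (increasing by 3 each time)).
For the third component, +1 each step: 46, 47, 48, 49, 50, 51 → 52.

52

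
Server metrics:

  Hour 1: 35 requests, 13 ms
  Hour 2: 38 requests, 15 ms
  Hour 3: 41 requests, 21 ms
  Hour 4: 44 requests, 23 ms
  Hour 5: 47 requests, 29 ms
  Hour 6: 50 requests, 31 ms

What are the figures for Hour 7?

Requests: 35, 38, 41, 44, 47, 50 → 53 (+3 each step).
Ms: alternating steps +2, +6, +2, +6, …, so 13, 15, 21, 23, 29, 31 → 37.
Putting it together: 53 requests, 37 ms.

53 requests, 37 ms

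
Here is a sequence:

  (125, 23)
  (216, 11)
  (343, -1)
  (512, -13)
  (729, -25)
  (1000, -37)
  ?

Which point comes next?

First coordinate: perfect cubes: 5³, 6³, 7³, …; 125, 216, 343, 512, 729, 1000 → 1331.
Second coordinate: −12 each step; 23, 11, -1, -13, -25, -37 → -49.
Putting it together: (1331, -49).

(1331, -49)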